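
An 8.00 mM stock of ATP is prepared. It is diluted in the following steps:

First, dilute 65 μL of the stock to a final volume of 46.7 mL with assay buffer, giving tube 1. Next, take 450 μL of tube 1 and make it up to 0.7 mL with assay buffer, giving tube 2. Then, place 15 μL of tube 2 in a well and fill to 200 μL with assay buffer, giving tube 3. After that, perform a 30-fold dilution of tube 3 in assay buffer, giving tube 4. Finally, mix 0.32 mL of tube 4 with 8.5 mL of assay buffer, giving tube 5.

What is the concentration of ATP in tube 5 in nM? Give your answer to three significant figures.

Step 1: 65 μL brought to 46.7 mL → factor 46700/65 = 718.46
Step 2: 450 μL brought to 0.7 mL → factor 700/450 = 1.5556
Step 3: 15 μL brought to 200 μL → factor 200/15 = 13.333
Step 4: 30-fold → factor 30
Step 5: 0.32 mL + 8.5 mL = 8.82 mL total → factor 8.82/0.32 = 27.562
Overall dilution factor = 718.46 × 1.5556 × 13.333 × 30 × 27.562 = 1.2322 × 10^7
Final = 8.00 mM / 1.2322 × 10^7 = 6.493 × 10^-7 mM = 0.649 nM

0.649 nM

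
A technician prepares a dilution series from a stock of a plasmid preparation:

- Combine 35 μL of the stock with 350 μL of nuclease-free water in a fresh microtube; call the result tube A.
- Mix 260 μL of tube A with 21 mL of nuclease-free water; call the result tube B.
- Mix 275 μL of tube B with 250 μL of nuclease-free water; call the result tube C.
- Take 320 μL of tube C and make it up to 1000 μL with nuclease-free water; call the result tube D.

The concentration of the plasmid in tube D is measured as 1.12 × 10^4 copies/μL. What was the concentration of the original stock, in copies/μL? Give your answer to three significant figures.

6.01 × 10^7 copies/μL

Step 1: 35 μL + 350 μL = 385 μL total → factor 385/35 = 11
Step 2: 260 μL + 21 mL = 21260 μL total → factor 21260/260 = 81.769
Step 3: 275 μL + 250 μL = 525 μL total → factor 525/275 = 1.9091
Step 4: 320 μL brought to 1000 μL → factor 1000/320 = 3.125
Overall dilution factor = 11 × 81.769 × 1.9091 × 3.125 = 5366.1
Stock = 1.12 × 10^4 copies/μL × 5366.1 = 6.01 × 10^7 copies/μL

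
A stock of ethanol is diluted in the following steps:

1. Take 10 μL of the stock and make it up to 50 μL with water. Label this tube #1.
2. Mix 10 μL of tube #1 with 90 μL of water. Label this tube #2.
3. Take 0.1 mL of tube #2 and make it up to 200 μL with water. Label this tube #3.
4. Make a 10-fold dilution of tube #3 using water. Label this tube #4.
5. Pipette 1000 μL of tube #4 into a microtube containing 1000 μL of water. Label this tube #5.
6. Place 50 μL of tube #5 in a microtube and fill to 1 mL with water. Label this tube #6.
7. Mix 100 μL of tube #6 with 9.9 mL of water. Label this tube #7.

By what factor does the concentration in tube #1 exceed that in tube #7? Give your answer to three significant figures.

Step 1: 10 μL brought to 50 μL → factor 50/10 = 5
Step 2: 10 μL + 90 μL = 100 μL total → factor 100/10 = 10
Step 3: 0.1 mL brought to 200 μL → factor 0.2/0.1 = 2
Step 4: 10-fold → factor 10
Step 5: 1000 μL + 1000 μL = 2000 μL total → factor 2000/1000 = 2
Step 6: 50 μL brought to 1 mL → factor 1000/50 = 20
Step 7: 100 μL + 9.9 mL = 10000 μL total → factor 10000/100 = 100
Dilution factor to tube #1 = 5; to tube #7 = 4 × 10^6
[tube #1]/[tube #7] = (factor to tube #7)/(factor to tube #1) = 4 × 10^6/5 = 8.00 × 10^5

8.00 × 10^5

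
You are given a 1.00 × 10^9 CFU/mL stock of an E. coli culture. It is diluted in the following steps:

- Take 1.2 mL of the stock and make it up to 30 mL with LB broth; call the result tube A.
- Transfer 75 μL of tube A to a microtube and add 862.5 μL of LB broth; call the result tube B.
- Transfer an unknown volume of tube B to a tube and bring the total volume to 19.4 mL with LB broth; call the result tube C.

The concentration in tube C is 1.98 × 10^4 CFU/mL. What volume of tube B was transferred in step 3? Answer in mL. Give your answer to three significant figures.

0.120 mL

Step 1: 1.2 mL brought to 30 mL → factor 30/1.2 = 25
Step 2: 75 μL + 862.5 μL = 937.5 μL total → factor 937.5/75 = 12.5
Step 3: v brought to 19.4 mL → factor = 19.4 mL/v
Product of known-step factors = 312.5
Overall factor = 1.00 × 10^9 CFU/mL / (1.98 × 10^4 CFU/mL) = 50505
Step-3 factor = 50505 / 312.5 = 161.62
v = 19.4 mL / 161.62 = 0.120 mL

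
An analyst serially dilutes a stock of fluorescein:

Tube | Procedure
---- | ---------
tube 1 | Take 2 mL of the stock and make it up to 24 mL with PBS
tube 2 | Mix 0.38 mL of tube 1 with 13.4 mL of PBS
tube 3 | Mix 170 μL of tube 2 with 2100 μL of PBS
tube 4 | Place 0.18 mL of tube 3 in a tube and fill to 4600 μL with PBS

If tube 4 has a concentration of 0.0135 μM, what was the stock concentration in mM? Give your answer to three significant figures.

Step 1: 2 mL brought to 24 mL → factor 24/2 = 12
Step 2: 0.38 mL + 13.4 mL = 13.78 mL total → factor 13.78/0.38 = 36.263
Step 3: 170 μL + 2100 μL = 2270 μL total → factor 2270/170 = 13.353
Step 4: 0.18 mL brought to 4600 μL → factor 4.6/0.18 = 25.556
Overall dilution factor = 12 × 36.263 × 13.353 × 25.556 = 1.4849 × 10^5
Stock = 0.0135 μM × 1.4849 × 10^5 = 2005 μM = 2.00 mM

2.00 mM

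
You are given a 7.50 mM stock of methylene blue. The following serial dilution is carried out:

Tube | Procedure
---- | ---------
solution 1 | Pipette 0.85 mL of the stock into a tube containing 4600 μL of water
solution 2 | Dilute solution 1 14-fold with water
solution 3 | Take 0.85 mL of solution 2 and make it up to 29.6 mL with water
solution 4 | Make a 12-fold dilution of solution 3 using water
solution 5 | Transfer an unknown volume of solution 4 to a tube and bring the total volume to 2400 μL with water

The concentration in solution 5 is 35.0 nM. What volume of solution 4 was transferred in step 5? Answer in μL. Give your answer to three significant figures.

420 μL

Step 1: 0.85 mL + 4600 μL = 5.45 mL total → factor 5.45/0.85 = 6.4118
Step 2: 14-fold → factor 14
Step 3: 0.85 mL brought to 29.6 mL → factor 29.6/0.85 = 34.824
Step 4: 12-fold → factor 12
Step 5: v brought to 2400 μL → factor = 2400 μL/v
Product of known-step factors = 37511
Overall factor = 7.50 mM / (35.0 nM) = 2.1429 × 10^5
Step-5 factor = 2.1429 × 10^5 / 37511 = 5.7126
v = 2400 μL / 5.7126 = 420 μL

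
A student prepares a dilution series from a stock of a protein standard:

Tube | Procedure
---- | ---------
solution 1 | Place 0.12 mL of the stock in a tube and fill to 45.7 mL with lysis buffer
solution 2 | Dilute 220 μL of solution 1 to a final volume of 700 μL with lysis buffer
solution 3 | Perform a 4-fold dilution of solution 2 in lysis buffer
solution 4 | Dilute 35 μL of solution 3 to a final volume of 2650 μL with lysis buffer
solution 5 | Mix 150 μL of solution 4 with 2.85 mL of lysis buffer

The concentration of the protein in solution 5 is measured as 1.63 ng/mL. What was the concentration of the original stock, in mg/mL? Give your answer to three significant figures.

Step 1: 0.12 mL brought to 45.7 mL → factor 45.7/0.12 = 380.83
Step 2: 220 μL brought to 700 μL → factor 700/220 = 3.1818
Step 3: 4-fold → factor 4
Step 4: 35 μL brought to 2650 μL → factor 2650/35 = 75.714
Step 5: 150 μL + 2.85 mL = 3000 μL total → factor 3000/150 = 20
Overall dilution factor = 380.83 × 3.1818 × 4 × 75.714 × 20 = 7.3397 × 10^6
Stock = 1.63 ng/mL × 7.3397 × 10^6 = 1.196 × 10^7 ng/mL = 12.0 mg/mL

12.0 mg/mL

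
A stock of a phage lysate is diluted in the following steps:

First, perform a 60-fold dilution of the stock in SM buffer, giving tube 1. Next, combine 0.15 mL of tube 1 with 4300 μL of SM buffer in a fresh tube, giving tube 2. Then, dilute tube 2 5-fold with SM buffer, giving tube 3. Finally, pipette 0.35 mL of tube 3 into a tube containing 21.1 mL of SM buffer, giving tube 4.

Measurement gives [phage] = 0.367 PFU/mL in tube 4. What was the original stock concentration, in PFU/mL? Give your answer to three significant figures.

2.00 × 10^5 PFU/mL

Step 1: 60-fold → factor 60
Step 2: 0.15 mL + 4300 μL = 4.45 mL total → factor 4.45/0.15 = 29.667
Step 3: 5-fold → factor 5
Step 4: 0.35 mL + 21.1 mL = 21.45 mL total → factor 21.45/0.35 = 61.286
Overall dilution factor = 60 × 29.667 × 5 × 61.286 = 5.4544 × 10^5
Stock = 0.367 PFU/mL × 5.4544 × 10^5 = 2.00 × 10^5 PFU/mL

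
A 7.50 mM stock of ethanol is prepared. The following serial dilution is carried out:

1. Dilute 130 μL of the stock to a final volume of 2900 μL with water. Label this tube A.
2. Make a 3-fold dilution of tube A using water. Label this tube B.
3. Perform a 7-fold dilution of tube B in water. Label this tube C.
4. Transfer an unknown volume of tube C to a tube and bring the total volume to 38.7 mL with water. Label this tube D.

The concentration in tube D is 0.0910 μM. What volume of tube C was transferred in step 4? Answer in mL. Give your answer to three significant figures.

Step 1: 130 μL brought to 2900 μL → factor 2900/130 = 22.308
Step 2: 3-fold → factor 3
Step 3: 7-fold → factor 7
Step 4: v brought to 38.7 mL → factor = 38.7 mL/v
Product of known-step factors = 468.46
Overall factor = 7.50 mM / (0.0910 μM) = 82418
Step-4 factor = 82418 / 468.46 = 175.93
v = 38.7 mL / 175.93 = 0.220 mL

0.220 mL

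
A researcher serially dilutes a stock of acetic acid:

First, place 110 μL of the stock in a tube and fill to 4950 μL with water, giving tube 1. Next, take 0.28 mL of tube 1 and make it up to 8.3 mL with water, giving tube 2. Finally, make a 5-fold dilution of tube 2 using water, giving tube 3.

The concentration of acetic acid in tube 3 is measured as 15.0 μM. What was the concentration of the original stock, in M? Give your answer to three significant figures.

0.100 M

Step 1: 110 μL brought to 4950 μL → factor 4950/110 = 45
Step 2: 0.28 mL brought to 8.3 mL → factor 8.3/0.28 = 29.643
Step 3: 5-fold → factor 5
Overall dilution factor = 45 × 29.643 × 5 = 6669.6
Stock = 15.0 μM × 6669.6 = 1.000 × 10^5 μM = 0.100 M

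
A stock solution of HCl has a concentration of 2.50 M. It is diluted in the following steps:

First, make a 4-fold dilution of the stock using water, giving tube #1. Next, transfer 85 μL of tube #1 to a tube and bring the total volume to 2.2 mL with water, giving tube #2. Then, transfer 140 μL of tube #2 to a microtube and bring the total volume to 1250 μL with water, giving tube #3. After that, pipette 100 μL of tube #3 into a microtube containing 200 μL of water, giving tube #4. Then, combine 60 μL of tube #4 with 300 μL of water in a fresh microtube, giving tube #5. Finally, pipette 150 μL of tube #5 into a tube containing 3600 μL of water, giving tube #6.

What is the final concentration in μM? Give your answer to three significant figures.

6.01 μM

Step 1: 4-fold → factor 4
Step 2: 85 μL brought to 2.2 mL → factor 2200/85 = 25.882
Step 3: 140 μL brought to 1250 μL → factor 1250/140 = 8.9286
Step 4: 100 μL + 200 μL = 300 μL total → factor 300/100 = 3
Step 5: 60 μL + 300 μL = 360 μL total → factor 360/60 = 6
Step 6: 150 μL + 3600 μL = 3750 μL total → factor 3750/150 = 25
Overall dilution factor = 4 × 25.882 × 8.9286 × 3 × 6 × 25 = 4.1597 × 10^5
Final = 2.50 M / 4.1597 × 10^5 = 6.010 × 10^-6 M = 6.01 μM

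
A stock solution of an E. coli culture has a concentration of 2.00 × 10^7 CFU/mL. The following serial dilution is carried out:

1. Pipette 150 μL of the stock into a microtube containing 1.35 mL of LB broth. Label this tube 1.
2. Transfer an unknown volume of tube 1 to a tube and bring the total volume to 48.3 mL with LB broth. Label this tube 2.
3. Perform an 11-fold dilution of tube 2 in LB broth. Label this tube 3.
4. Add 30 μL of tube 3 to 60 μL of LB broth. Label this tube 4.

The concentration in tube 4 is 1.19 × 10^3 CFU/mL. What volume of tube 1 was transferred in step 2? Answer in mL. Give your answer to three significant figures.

0.948 mL

Step 1: 150 μL + 1.35 mL = 1500 μL total → factor 1500/150 = 10
Step 2: v brought to 48.3 mL → factor = 48.3 mL/v
Step 3: 11-fold → factor 11
Step 4: 30 μL + 60 μL = 90 μL total → factor 90/30 = 3
Product of known-step factors = 330
Overall factor = 2.00 × 10^7 CFU/mL / (1.19 × 10^3 CFU/mL) = 16807
Step-2 factor = 16807 / 330 = 50.929
v = 48.3 mL / 50.929 = 0.948 mL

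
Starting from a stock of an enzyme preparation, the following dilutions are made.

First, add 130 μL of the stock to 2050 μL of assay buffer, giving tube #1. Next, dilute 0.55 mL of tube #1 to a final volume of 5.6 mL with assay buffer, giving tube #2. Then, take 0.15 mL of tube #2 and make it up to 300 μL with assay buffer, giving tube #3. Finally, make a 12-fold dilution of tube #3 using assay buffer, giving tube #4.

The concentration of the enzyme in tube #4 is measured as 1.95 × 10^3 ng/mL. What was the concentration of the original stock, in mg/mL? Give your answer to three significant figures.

Step 1: 130 μL + 2050 μL = 2180 μL total → factor 2180/130 = 16.769
Step 2: 0.55 mL brought to 5.6 mL → factor 5.6/0.55 = 10.182
Step 3: 0.15 mL brought to 300 μL → factor 0.3/0.15 = 2
Step 4: 12-fold → factor 12
Overall dilution factor = 16.769 × 10.182 × 2 × 12 = 4097.8
Stock = 1.95 × 10^3 ng/mL × 4097.8 = 7.991 × 10^6 ng/mL = 7.99 mg/mL

7.99 mg/mL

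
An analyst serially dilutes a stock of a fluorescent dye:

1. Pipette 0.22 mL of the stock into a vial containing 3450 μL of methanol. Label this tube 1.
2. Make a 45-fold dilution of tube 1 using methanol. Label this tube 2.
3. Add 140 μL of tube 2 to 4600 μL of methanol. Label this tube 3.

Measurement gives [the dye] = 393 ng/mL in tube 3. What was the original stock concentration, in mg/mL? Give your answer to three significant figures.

9.99 mg/mL

Step 1: 0.22 mL + 3450 μL = 3.67 mL total → factor 3.67/0.22 = 16.682
Step 2: 45-fold → factor 45
Step 3: 140 μL + 4600 μL = 4740 μL total → factor 4740/140 = 33.857
Overall dilution factor = 16.682 × 45 × 33.857 = 25416
Stock = 393 ng/mL × 25416 = 9.988 × 10^6 ng/mL = 9.99 mg/mL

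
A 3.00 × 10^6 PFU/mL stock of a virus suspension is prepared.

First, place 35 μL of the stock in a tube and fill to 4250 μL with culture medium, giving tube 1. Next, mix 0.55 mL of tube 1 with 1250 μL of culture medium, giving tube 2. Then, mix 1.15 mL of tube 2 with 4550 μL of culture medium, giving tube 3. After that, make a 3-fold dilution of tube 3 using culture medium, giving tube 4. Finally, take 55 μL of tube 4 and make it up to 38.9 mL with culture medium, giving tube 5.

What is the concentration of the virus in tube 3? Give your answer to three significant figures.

Step 1: 35 μL brought to 4250 μL → factor 4250/35 = 121.43
Step 2: 0.55 mL + 1250 μL = 1.8 mL total → factor 1.8/0.55 = 3.2727
Step 3: 1.15 mL + 4550 μL = 5.7 mL total → factor 5.7/1.15 = 4.9565
Dilution factor through tube 3 = 121.43 × 3.2727 × 4.9565 = 1969.7
[tube 3] = 3.00 × 10^6 PFU/mL / 1969.7 = 1.52 × 10^3 PFU/mL

1.52 × 10^3 PFU/mL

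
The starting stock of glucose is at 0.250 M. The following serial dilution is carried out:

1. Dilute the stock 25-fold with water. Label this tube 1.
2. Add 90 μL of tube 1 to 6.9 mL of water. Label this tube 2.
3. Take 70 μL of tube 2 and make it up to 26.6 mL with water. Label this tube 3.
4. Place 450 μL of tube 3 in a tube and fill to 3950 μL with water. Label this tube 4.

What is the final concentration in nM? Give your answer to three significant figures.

Step 1: 25-fold → factor 25
Step 2: 90 μL + 6.9 mL = 6990 μL total → factor 6990/90 = 77.667
Step 3: 70 μL brought to 26.6 mL → factor 26600/70 = 380
Step 4: 450 μL brought to 3950 μL → factor 3950/450 = 8.7778
Overall dilution factor = 25 × 77.667 × 380 × 8.7778 = 6.4765 × 10^6
Final = 0.250 M / 6.4765 × 10^6 = 3.860 × 10^-8 M = 38.6 nM

38.6 nM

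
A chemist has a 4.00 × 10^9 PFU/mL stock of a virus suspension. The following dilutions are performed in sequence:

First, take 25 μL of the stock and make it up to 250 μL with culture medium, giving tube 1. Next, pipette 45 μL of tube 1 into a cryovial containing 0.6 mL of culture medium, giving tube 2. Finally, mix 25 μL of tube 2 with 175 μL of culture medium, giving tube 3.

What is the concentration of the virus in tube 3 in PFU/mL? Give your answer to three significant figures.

3.49 × 10^6 PFU/mL

Step 1: 25 μL brought to 250 μL → factor 250/25 = 10
Step 2: 45 μL + 0.6 mL = 645 μL total → factor 645/45 = 14.333
Step 3: 25 μL + 175 μL = 200 μL total → factor 200/25 = 8
Overall dilution factor = 10 × 14.333 × 8 = 1146.7
Final = 4.00 × 10^9 PFU/mL / 1146.7 = 3.49 × 10^6 PFU/mL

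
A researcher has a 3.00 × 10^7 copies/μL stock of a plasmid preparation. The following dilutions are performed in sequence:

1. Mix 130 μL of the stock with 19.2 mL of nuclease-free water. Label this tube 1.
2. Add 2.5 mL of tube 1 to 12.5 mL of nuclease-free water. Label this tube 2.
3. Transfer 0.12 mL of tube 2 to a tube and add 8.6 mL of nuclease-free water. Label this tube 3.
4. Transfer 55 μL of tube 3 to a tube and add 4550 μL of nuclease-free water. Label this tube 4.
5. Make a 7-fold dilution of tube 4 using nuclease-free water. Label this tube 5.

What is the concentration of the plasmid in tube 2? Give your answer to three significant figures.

3.36 × 10^4 copies/μL

Step 1: 130 μL + 19.2 mL = 19330 μL total → factor 19330/130 = 148.69
Step 2: 2.5 mL + 12.5 mL = 15 mL total → factor 15/2.5 = 6
Dilution factor through tube 2 = 148.69 × 6 = 892.15
[tube 2] = 3.00 × 10^7 copies/μL / 892.15 = 3.36 × 10^4 copies/μL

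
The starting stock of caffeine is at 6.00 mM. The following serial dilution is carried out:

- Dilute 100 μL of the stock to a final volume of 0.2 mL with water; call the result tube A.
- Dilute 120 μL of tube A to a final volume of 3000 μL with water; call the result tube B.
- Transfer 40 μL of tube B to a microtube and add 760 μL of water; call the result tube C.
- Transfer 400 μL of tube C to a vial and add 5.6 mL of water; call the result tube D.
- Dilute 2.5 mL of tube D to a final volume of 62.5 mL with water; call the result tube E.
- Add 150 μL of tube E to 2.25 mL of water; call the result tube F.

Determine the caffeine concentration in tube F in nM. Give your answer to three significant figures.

Step 1: 100 μL brought to 0.2 mL → factor 200/100 = 2
Step 2: 120 μL brought to 3000 μL → factor 3000/120 = 25
Step 3: 40 μL + 760 μL = 800 μL total → factor 800/40 = 20
Step 4: 400 μL + 5.6 mL = 6000 μL total → factor 6000/400 = 15
Step 5: 2.5 mL brought to 62.5 mL → factor 62.5/2.5 = 25
Step 6: 150 μL + 2.25 mL = 2400 μL total → factor 2400/150 = 16
Overall dilution factor = 2 × 25 × 20 × 15 × 25 × 16 = 6 × 10^6
Final = 6.00 mM / 6 × 10^6 = 1.000 × 10^-6 mM = 1.00 nM

1.00 nM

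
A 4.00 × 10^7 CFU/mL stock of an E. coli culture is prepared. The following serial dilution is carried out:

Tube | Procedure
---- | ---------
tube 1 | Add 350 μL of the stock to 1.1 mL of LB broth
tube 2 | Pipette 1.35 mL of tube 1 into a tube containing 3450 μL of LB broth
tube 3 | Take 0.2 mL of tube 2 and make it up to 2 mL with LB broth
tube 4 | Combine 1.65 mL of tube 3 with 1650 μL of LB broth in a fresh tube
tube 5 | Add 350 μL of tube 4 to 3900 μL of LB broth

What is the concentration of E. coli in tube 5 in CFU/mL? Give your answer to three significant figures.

1.12 × 10^4 CFU/mL

Step 1: 350 μL + 1.1 mL = 1450 μL total → factor 1450/350 = 4.1429
Step 2: 1.35 mL + 3450 μL = 4.8 mL total → factor 4.8/1.35 = 3.5556
Step 3: 0.2 mL brought to 2 mL → factor 2/0.2 = 10
Step 4: 1.65 mL + 1650 μL = 3.3 mL total → factor 3.3/1.65 = 2
Step 5: 350 μL + 3900 μL = 4250 μL total → factor 4250/350 = 12.143
Overall dilution factor = 4.1429 × 3.5556 × 10 × 2 × 12.143 = 3577.3
Final = 4.00 × 10^7 CFU/mL / 3577.3 = 1.12 × 10^4 CFU/mL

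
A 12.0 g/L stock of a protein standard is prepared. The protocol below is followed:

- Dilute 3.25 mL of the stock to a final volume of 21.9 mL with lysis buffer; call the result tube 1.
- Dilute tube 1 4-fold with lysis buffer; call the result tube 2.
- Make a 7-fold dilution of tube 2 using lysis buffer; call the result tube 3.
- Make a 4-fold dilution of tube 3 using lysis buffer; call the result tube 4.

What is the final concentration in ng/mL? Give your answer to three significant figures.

1.59 × 10^4 ng/mL

Step 1: 3.25 mL brought to 21.9 mL → factor 21.9/3.25 = 6.7385
Step 2: 4-fold → factor 4
Step 3: 7-fold → factor 7
Step 4: 4-fold → factor 4
Overall dilution factor = 6.7385 × 4 × 7 × 4 = 754.71
Final = 12.0 g/L / 754.71 = 0.01590 g/L = 1.59 × 10^4 ng/mL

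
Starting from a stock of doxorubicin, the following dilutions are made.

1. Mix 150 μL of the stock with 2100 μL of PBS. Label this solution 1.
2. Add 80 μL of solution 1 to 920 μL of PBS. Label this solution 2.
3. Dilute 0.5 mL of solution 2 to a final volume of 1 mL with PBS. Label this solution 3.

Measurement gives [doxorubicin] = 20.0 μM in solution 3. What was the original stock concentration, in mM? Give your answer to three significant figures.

7.50 mM

Step 1: 150 μL + 2100 μL = 2250 μL total → factor 2250/150 = 15
Step 2: 80 μL + 920 μL = 1000 μL total → factor 1000/80 = 12.5
Step 3: 0.5 mL brought to 1 mL → factor 1/0.5 = 2
Overall dilution factor = 15 × 12.5 × 2 = 375
Stock = 20.0 μM × 375 = 7500 μM = 7.50 mM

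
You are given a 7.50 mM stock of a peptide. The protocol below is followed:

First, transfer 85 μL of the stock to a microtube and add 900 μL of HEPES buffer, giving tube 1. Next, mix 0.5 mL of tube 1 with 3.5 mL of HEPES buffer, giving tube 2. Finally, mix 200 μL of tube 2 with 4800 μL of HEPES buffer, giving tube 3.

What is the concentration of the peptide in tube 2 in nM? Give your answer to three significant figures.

Step 1: 85 μL + 900 μL = 985 μL total → factor 985/85 = 11.588
Step 2: 0.5 mL + 3.5 mL = 4 mL total → factor 4/0.5 = 8
Dilution factor through tube 2 = 11.588 × 8 = 92.706
[tube 2] = 7.50 mM / 92.706 = 0.08090 mM = 8.09 × 10^4 nM

8.09 × 10^4 nM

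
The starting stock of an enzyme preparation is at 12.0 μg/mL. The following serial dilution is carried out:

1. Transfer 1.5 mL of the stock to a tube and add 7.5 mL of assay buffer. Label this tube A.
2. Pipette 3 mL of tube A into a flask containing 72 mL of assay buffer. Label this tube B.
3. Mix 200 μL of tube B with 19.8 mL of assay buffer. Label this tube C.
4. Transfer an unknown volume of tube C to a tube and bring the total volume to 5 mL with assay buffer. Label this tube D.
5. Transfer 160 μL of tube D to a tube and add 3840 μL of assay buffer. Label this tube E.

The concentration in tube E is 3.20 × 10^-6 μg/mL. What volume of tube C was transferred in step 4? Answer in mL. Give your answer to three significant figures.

Step 1: 1.5 mL + 7.5 mL = 9 mL total → factor 9/1.5 = 6
Step 2: 3 mL + 72 mL = 75 mL total → factor 75/3 = 25
Step 3: 200 μL + 19.8 mL = 20000 μL total → factor 20000/200 = 100
Step 4: v brought to 5 mL → factor = 5 mL/v
Step 5: 160 μL + 3840 μL = 4000 μL total → factor 4000/160 = 25
Product of known-step factors = 3.75 × 10^5
Overall factor = 12.0 μg/mL / (3.20 × 10^-6 μg/mL) = 3.75 × 10^6
Step-4 factor = 3.75 × 10^6 / 3.75 × 10^5 = 10
v = 5 mL / 10 = 0.500 mL

0.500 mL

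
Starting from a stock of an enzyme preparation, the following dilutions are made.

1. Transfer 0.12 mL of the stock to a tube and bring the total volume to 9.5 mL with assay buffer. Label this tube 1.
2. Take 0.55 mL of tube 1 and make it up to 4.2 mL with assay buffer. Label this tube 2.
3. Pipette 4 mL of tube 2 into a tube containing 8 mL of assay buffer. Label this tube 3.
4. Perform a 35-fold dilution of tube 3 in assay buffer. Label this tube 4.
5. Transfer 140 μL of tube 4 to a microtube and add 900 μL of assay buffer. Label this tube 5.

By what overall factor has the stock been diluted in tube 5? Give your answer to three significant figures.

4.72 × 10^5

Step 1: 0.12 mL brought to 9.5 mL → factor 9.5/0.12 = 79.167
Step 2: 0.55 mL brought to 4.2 mL → factor 4.2/0.55 = 7.6364
Step 3: 4 mL + 8 mL = 12 mL total → factor 12/4 = 3
Step 4: 35-fold → factor 35
Step 5: 140 μL + 900 μL = 1040 μL total → factor 1040/140 = 7.4286
Overall dilution factor = 79.167 × 7.6364 × 3 × 35 × 7.4286 = 4.7155 × 10^5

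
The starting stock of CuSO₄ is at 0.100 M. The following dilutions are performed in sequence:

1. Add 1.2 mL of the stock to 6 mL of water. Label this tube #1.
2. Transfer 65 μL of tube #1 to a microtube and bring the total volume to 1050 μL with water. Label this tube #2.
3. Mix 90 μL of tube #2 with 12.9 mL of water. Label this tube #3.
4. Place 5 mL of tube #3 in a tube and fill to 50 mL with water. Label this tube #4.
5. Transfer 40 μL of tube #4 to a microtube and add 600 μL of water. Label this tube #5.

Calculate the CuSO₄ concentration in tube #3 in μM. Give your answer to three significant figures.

7.15 μM

Step 1: 1.2 mL + 6 mL = 7.2 mL total → factor 7.2/1.2 = 6
Step 2: 65 μL brought to 1050 μL → factor 1050/65 = 16.154
Step 3: 90 μL + 12.9 mL = 12990 μL total → factor 12990/90 = 144.33
Dilution factor through tube #3 = 6 × 16.154 × 144.33 = 13989
[tube #3] = 0.100 M / 13989 = 7.148 × 10^-6 M = 7.15 μM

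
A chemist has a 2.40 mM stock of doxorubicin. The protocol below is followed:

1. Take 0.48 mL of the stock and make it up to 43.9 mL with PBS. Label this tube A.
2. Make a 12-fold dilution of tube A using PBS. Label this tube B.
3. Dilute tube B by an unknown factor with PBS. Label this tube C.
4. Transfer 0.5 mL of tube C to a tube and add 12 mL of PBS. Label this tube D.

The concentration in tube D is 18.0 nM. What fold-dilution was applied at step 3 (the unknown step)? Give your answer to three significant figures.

Step 1: 0.48 mL brought to 43.9 mL → factor 43.9/0.48 = 91.458
Step 2: 12-fold → factor 12
Step 3: unknown factor x
Step 4: 0.5 mL + 12 mL = 12.5 mL total → factor 12.5/0.5 = 25
Product of known-step factors = 27438
Overall factor = 2.40 mM / (18.0 nM) = 1.3333 × 10^5
x = 1.3333 × 10^5 / 27438 = 4.86

4.86-fold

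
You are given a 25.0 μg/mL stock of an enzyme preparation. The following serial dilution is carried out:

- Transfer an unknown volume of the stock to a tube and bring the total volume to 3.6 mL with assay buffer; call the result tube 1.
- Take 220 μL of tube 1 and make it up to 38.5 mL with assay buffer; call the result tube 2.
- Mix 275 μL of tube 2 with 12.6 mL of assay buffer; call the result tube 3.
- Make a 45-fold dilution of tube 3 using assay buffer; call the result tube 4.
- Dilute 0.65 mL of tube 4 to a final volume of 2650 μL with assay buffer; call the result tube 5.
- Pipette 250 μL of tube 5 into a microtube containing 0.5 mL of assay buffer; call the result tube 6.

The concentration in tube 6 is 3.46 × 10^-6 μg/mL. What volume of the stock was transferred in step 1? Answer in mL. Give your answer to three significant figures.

Step 1: v brought to 3.6 mL → factor = 3.6 mL/v
Step 2: 220 μL brought to 38.5 mL → factor 38500/220 = 175
Step 3: 275 μL + 12.6 mL = 12875 μL total → factor 12875/275 = 46.818
Step 4: 45-fold → factor 45
Step 5: 0.65 mL brought to 2650 μL → factor 2.65/0.65 = 4.0769
Step 6: 250 μL + 0.5 mL = 750 μL total → factor 750/250 = 3
Product of known-step factors = 4.5094 × 10^6
Overall factor = 25.0 μg/mL / (3.46 × 10^-6 μg/mL) = 7.2254 × 10^6
Step-1 factor = 7.2254 × 10^6 / 4.5094 × 10^6 = 1.6023
v = 3.6 mL / 1.6023 = 2.25 mL

2.25 mL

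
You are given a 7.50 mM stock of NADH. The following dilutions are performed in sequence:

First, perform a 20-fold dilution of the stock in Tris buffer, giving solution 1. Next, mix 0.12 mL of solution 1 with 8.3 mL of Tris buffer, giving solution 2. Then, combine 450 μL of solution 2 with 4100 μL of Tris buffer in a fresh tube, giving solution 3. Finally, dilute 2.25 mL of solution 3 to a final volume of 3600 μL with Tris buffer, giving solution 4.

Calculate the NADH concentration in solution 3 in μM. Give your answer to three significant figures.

Step 1: 20-fold → factor 20
Step 2: 0.12 mL + 8.3 mL = 8.42 mL total → factor 8.42/0.12 = 70.167
Step 3: 450 μL + 4100 μL = 4550 μL total → factor 4550/450 = 10.111
Dilution factor through solution 3 = 20 × 70.167 × 10.111 = 14189
[solution 3] = 7.50 mM / 14189 = 0.0005286 mM = 0.529 μM

0.529 μM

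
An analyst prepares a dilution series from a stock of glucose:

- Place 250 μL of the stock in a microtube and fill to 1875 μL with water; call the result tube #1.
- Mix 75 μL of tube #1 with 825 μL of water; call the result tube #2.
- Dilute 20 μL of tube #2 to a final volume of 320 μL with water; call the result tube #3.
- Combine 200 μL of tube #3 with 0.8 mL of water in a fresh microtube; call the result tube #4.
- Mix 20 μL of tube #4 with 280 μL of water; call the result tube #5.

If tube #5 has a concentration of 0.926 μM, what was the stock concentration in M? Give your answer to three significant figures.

Step 1: 250 μL brought to 1875 μL → factor 1875/250 = 7.5
Step 2: 75 μL + 825 μL = 900 μL total → factor 900/75 = 12
Step 3: 20 μL brought to 320 μL → factor 320/20 = 16
Step 4: 200 μL + 0.8 mL = 1000 μL total → factor 1000/200 = 5
Step 5: 20 μL + 280 μL = 300 μL total → factor 300/20 = 15
Overall dilution factor = 7.5 × 12 × 16 × 5 × 15 = 1.08 × 10^5
Stock = 0.926 μM × 1.08 × 10^5 = 1.000 × 10^5 μM = 0.100 M

0.100 M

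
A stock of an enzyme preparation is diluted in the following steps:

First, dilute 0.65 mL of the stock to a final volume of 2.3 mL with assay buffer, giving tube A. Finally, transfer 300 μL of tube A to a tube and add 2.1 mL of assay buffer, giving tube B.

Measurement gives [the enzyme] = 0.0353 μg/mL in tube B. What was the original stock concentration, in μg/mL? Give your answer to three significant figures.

0.999 μg/mL

Step 1: 0.65 mL brought to 2.3 mL → factor 2.3/0.65 = 3.5385
Step 2: 300 μL + 2.1 mL = 2400 μL total → factor 2400/300 = 8
Overall dilution factor = 3.5385 × 8 = 28.308
Stock = 0.0353 μg/mL × 28.308 = 0.999 μg/mL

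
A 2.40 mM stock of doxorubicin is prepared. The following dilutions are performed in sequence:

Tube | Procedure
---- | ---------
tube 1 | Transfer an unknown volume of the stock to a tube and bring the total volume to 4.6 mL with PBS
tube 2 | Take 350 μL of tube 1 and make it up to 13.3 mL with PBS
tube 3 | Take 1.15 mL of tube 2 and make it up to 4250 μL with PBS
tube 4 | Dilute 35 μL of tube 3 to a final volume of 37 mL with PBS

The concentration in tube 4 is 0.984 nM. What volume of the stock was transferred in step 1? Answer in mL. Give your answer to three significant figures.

Step 1: v brought to 4.6 mL → factor = 4.6 mL/v
Step 2: 350 μL brought to 13.3 mL → factor 13300/350 = 38
Step 3: 1.15 mL brought to 4250 μL → factor 4.25/1.15 = 3.6957
Step 4: 35 μL brought to 37 mL → factor 37000/35 = 1057.1
Product of known-step factors = 1.4846 × 10^5
Overall factor = 2.40 mM / (0.984 nM) = 2.439 × 10^6
Step-1 factor = 2.439 × 10^6 / 1.4846 × 10^5 = 16.429
v = 4.6 mL / 16.429 = 0.280 mL

0.280 mL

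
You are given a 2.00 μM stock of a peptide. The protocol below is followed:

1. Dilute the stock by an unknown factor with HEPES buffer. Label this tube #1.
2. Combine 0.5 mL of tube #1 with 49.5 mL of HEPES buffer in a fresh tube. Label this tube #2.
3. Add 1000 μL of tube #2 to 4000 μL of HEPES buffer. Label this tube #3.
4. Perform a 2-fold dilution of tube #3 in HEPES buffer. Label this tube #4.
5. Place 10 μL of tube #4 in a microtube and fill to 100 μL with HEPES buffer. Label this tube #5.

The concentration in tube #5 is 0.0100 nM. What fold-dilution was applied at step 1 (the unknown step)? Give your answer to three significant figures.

Step 1: unknown factor x
Step 2: 0.5 mL + 49.5 mL = 50 mL total → factor 50/0.5 = 100
Step 3: 1000 μL + 4000 μL = 5000 μL total → factor 5000/1000 = 5
Step 4: 2-fold → factor 2
Step 5: 10 μL brought to 100 μL → factor 100/10 = 10
Product of known-step factors = 10000
Overall factor = 2.00 μM / (0.0100 nM) = 2 × 10^5
x = 2 × 10^5 / 10000 = 20.0

20.0-fold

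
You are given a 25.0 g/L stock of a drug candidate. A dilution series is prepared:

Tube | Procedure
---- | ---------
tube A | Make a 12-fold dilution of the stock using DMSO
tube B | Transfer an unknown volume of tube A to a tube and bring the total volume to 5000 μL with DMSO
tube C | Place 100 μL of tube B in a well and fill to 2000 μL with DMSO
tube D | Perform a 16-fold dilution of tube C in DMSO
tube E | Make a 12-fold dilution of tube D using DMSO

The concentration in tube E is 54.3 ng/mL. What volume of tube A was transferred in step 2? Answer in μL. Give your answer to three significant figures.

500 μL

Step 1: 12-fold → factor 12
Step 2: v brought to 5000 μL → factor = 5000 μL/v
Step 3: 100 μL brought to 2000 μL → factor 2000/100 = 20
Step 4: 16-fold → factor 16
Step 5: 12-fold → factor 12
Product of known-step factors = 46080
Overall factor = 25.0 g/L / (54.3 ng/mL) = 4.6041 × 10^5
Step-2 factor = 4.6041 × 10^5 / 46080 = 9.9914
v = 5000 μL / 9.9914 = 500 μL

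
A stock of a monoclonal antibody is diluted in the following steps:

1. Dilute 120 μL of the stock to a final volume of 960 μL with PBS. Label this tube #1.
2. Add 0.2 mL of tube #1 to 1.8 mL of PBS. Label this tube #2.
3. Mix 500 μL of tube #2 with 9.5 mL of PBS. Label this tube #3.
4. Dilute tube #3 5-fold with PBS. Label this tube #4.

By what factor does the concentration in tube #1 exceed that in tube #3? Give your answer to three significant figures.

Step 1: 120 μL brought to 960 μL → factor 960/120 = 8
Step 2: 0.2 mL + 1.8 mL = 2 mL total → factor 2/0.2 = 10
Step 3: 500 μL + 9.5 mL = 10000 μL total → factor 10000/500 = 20
Dilution factor to tube #1 = 8; to tube #3 = 1600
[tube #1]/[tube #3] = (factor to tube #3)/(factor to tube #1) = 1600/8 = 200

200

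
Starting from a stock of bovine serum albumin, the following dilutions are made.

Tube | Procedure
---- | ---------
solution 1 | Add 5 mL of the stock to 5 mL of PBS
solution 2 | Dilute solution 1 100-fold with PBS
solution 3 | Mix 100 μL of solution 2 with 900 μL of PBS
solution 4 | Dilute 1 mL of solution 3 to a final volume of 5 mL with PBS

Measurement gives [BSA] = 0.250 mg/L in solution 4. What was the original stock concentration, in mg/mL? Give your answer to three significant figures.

2.50 mg/mL

Step 1: 5 mL + 5 mL = 10 mL total → factor 10/5 = 2
Step 2: 100-fold → factor 100
Step 3: 100 μL + 900 μL = 1000 μL total → factor 1000/100 = 10
Step 4: 1 mL brought to 5 mL → factor 5/1 = 5
Overall dilution factor = 2 × 100 × 10 × 5 = 10000
Stock = 0.250 mg/L × 10000 = 2500 mg/L = 2.50 mg/mL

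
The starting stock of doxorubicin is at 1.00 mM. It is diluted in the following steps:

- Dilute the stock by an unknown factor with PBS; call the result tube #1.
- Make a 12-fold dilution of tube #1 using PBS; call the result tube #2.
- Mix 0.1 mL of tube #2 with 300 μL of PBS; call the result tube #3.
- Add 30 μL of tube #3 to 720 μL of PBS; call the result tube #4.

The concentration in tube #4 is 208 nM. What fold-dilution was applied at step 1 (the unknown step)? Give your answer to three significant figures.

Step 1: unknown factor x
Step 2: 12-fold → factor 12
Step 3: 0.1 mL + 300 μL = 0.4 mL total → factor 0.4/0.1 = 4
Step 4: 30 μL + 720 μL = 750 μL total → factor 750/30 = 25
Product of known-step factors = 1200
Overall factor = 1.00 mM / (208 nM) = 4807.7
x = 4807.7 / 1200 = 4.01

4.01-fold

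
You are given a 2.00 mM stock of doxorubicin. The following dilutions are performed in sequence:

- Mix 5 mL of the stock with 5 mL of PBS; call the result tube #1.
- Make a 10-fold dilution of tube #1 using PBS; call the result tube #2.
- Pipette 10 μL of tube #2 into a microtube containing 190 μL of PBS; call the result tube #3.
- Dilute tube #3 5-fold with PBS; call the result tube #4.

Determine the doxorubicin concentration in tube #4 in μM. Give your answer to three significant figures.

1.00 μM

Step 1: 5 mL + 5 mL = 10 mL total → factor 10/5 = 2
Step 2: 10-fold → factor 10
Step 3: 10 μL + 190 μL = 200 μL total → factor 200/10 = 20
Step 4: 5-fold → factor 5
Overall dilution factor = 2 × 10 × 20 × 5 = 2000
Final = 2.00 mM / 2000 = 0.001000 mM = 1.00 μM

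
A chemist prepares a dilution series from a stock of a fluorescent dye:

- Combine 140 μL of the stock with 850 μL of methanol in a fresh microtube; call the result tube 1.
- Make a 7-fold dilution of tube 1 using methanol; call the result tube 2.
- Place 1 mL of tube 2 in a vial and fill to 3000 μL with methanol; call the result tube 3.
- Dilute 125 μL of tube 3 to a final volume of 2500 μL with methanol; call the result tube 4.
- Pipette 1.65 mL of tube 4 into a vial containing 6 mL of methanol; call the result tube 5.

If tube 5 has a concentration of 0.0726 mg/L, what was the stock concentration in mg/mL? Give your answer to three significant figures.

1.00 mg/mL

Step 1: 140 μL + 850 μL = 990 μL total → factor 990/140 = 7.0714
Step 2: 7-fold → factor 7
Step 3: 1 mL brought to 3000 μL → factor 3/1 = 3
Step 4: 125 μL brought to 2500 μL → factor 2500/125 = 20
Step 5: 1.65 mL + 6 mL = 7.65 mL total → factor 7.65/1.65 = 4.6364
Overall dilution factor = 7.0714 × 7 × 3 × 20 × 4.6364 = 13770
Stock = 0.0726 mg/L × 13770 = 999.7 mg/L = 1.00 mg/mL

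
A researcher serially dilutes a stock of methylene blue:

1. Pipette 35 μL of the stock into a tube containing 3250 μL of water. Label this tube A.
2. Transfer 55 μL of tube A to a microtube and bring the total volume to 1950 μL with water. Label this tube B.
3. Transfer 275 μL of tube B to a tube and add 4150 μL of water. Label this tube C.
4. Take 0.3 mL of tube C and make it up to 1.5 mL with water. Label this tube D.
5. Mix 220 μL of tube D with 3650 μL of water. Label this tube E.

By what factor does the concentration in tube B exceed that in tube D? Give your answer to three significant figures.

Step 1: 35 μL + 3250 μL = 3285 μL total → factor 3285/35 = 93.857
Step 2: 55 μL brought to 1950 μL → factor 1950/55 = 35.455
Step 3: 275 μL + 4150 μL = 4425 μL total → factor 4425/275 = 16.091
Step 4: 0.3 mL brought to 1.5 mL → factor 1.5/0.3 = 5
Dilution factor to tube B = 3327.7; to tube D = 2.6773 × 10^5
[tube B]/[tube D] = (factor to tube D)/(factor to tube B) = 2.6773 × 10^5/3327.7 = 80.5

80.5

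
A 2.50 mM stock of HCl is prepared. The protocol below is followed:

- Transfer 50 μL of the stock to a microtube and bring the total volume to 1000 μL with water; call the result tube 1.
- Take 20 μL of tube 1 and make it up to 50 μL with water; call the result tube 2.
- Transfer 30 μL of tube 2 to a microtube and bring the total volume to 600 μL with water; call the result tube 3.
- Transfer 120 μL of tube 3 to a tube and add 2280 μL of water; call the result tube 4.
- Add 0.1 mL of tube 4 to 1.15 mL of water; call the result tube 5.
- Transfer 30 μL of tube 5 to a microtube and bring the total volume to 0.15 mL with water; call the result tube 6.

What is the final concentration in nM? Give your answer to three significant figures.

2.00 nM

Step 1: 50 μL brought to 1000 μL → factor 1000/50 = 20
Step 2: 20 μL brought to 50 μL → factor 50/20 = 2.5
Step 3: 30 μL brought to 600 μL → factor 600/30 = 20
Step 4: 120 μL + 2280 μL = 2400 μL total → factor 2400/120 = 20
Step 5: 0.1 mL + 1.15 mL = 1.25 mL total → factor 1.25/0.1 = 12.5
Step 6: 30 μL brought to 0.15 mL → factor 150/30 = 5
Overall dilution factor = 20 × 2.5 × 20 × 20 × 12.5 × 5 = 1.25 × 10^6
Final = 2.50 mM / 1.25 × 10^6 = 2.000 × 10^-6 mM = 2.00 nM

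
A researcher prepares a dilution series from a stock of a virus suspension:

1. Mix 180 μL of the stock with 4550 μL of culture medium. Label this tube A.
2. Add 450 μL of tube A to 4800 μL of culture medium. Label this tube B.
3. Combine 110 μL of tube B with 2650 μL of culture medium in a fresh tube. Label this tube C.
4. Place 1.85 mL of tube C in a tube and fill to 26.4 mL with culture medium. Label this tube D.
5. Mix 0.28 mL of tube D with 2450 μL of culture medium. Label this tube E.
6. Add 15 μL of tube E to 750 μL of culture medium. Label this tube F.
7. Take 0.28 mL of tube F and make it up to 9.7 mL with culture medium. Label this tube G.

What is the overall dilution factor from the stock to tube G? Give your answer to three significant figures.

1.89 × 10^9

Step 1: 180 μL + 4550 μL = 4730 μL total → factor 4730/180 = 26.278
Step 2: 450 μL + 4800 μL = 5250 μL total → factor 5250/450 = 11.667
Step 3: 110 μL + 2650 μL = 2760 μL total → factor 2760/110 = 25.091
Step 4: 1.85 mL brought to 26.4 mL → factor 26.4/1.85 = 14.27
Step 5: 0.28 mL + 2450 μL = 2.73 mL total → factor 2.73/0.28 = 9.75
Step 6: 15 μL + 750 μL = 765 μL total → factor 765/15 = 51
Step 7: 0.28 mL brought to 9.7 mL → factor 9.7/0.28 = 34.643
Overall dilution factor = 26.278 × 11.667 × 25.091 × 14.27 × 9.75 × 51 × 34.643 = 1.8909 × 10^9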